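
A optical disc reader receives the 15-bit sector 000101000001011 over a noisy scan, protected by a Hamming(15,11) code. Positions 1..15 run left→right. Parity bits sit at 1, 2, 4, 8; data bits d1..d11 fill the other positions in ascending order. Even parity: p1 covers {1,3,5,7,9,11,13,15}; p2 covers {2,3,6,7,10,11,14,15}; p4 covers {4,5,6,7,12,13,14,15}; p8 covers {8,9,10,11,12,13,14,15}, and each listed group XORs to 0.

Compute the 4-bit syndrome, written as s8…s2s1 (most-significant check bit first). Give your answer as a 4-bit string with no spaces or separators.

s1 (pos 1,3,5,7,9,11,13,15): 0⊕0⊕0⊕0⊕0⊕0⊕0⊕1 = 1
s2 (pos 2,3,6,7,10,11,14,15): 0⊕0⊕1⊕0⊕0⊕0⊕1⊕1 = 1
s4 (pos 4,5,6,7,12,13,14,15): 1⊕0⊕1⊕0⊕1⊕0⊕1⊕1 = 1
s8 (pos 8,9,10,11,12,13,14,15): 0⊕0⊕0⊕0⊕1⊕0⊕1⊕1 = 1
Syndrome s8…s1 = 1111 → error at position 15.

1111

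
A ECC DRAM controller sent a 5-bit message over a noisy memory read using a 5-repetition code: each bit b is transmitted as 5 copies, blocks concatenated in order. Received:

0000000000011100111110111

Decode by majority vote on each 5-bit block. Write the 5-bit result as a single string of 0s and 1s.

Block 1 (00000): 0 ones → 0
Block 2 (00000): 0 ones → 0
Block 3 (01110): 3 ones → 1
Block 4 (01111): 4 ones → 1
Block 5 (10111): 4 ones → 1

00111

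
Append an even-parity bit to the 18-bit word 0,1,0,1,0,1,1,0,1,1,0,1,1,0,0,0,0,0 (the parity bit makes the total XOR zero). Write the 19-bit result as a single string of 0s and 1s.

XOR of the 18 data bits: 0⊕1⊕0⊕1⊕0⊕1⊕1⊕0⊕1⊕1⊕0⊕1⊕1⊕0⊕0⊕0⊕0⊕0 = 0
Parity bit = 0 (so all 19 bits XOR to 0).

0101011011011000000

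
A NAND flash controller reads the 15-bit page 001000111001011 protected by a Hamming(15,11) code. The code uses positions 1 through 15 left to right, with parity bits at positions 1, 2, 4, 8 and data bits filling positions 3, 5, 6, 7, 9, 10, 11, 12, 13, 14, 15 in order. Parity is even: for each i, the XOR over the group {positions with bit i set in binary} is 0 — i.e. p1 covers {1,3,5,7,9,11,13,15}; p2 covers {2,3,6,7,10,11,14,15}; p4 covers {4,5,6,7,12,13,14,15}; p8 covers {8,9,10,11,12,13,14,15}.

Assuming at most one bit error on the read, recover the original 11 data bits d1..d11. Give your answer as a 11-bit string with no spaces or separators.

10011001011

s1 (pos 1,3,5,7,9,11,13,15): 0⊕1⊕0⊕1⊕1⊕0⊕0⊕1 = 0
s2 (pos 2,3,6,7,10,11,14,15): 0⊕1⊕0⊕1⊕0⊕0⊕1⊕1 = 0
s4 (pos 4,5,6,7,12,13,14,15): 0⊕0⊕0⊕1⊕1⊕0⊕1⊕1 = 0
s8 (pos 8,9,10,11,12,13,14,15): 1⊕1⊕0⊕0⊕1⊕0⊕1⊕1 = 1
Syndrome s8…s1 = 1000 → error at position 8.
Flip position 8: 001000111001011 → 001000101001011
Read data bits from positions 3,5,6,7,9,10,11,12,13,14,15: 10011001011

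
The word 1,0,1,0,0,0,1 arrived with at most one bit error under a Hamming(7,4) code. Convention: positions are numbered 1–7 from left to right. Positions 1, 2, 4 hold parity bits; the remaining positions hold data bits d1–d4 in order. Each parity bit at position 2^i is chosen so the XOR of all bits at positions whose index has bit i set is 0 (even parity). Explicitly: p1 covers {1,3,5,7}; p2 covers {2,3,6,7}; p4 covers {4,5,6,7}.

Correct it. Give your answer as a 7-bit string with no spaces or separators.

s1 (pos 1,3,5,7): 1⊕1⊕0⊕1 = 1
s2 (pos 2,3,6,7): 0⊕1⊕0⊕1 = 0
s4 (pos 4,5,6,7): 0⊕0⊕0⊕1 = 1
Syndrome s4…s1 = 101 → error at position 5.
Flip position 5: 1010001 → 1010101

1010101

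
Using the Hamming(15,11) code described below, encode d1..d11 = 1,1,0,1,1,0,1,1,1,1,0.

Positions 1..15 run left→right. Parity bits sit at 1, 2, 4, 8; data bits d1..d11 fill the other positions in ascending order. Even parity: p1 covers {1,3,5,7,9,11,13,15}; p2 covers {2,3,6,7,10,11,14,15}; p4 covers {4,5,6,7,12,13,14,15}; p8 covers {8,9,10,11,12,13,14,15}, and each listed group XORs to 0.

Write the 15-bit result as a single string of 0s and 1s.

001110111011110

Place data at non-parity positions: p1 p2 1 p4 1 0 1 p8 1 0 1 1 1 1 0
p1 (pos 1,3,5,7,9,11,13,15): XOR of data positions = 1⊕1⊕1⊕1⊕1⊕1⊕0 = 0
p2 (pos 2,3,6,7,10,11,14,15): XOR of data positions = 1⊕0⊕1⊕0⊕1⊕1⊕0 = 0
p4 (pos 4,5,6,7,12,13,14,15): XOR of data positions = 1⊕0⊕1⊕1⊕1⊕1⊕0 = 1
p8 (pos 8,9,10,11,12,13,14,15): XOR of data positions = 1⊕0⊕1⊕1⊕1⊕1⊕0 = 1
Codeword: 001110111011110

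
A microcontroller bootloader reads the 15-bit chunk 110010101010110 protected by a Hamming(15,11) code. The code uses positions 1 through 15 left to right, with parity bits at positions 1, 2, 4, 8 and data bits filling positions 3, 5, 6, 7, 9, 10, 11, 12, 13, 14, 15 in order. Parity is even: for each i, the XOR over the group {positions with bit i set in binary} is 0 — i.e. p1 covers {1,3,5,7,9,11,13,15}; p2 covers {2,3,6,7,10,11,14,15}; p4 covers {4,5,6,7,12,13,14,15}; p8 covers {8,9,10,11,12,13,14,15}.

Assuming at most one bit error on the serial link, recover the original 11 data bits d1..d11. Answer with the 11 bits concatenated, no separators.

s1 (pos 1,3,5,7,9,11,13,15): 1⊕0⊕1⊕1⊕1⊕1⊕1⊕0 = 0
s2 (pos 2,3,6,7,10,11,14,15): 1⊕0⊕0⊕1⊕0⊕1⊕1⊕0 = 0
s4 (pos 4,5,6,7,12,13,14,15): 0⊕1⊕0⊕1⊕0⊕1⊕1⊕0 = 0
s8 (pos 8,9,10,11,12,13,14,15): 0⊕1⊕0⊕1⊕0⊕1⊕1⊕0 = 0
Syndrome s8…s1 = 0000 → no error.
Read data bits from positions 3,5,6,7,9,10,11,12,13,14,15: 01011010110

01011010110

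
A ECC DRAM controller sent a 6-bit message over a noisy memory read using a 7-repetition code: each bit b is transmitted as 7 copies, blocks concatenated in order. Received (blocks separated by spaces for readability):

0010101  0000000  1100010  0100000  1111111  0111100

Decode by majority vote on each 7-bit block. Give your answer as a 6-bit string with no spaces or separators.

000011

Block 1 (0010101): 3 ones → 0
Block 2 (0000000): 0 ones → 0
Block 3 (1100010): 3 ones → 0
Block 4 (0100000): 1 one → 0
Block 5 (1111111): 7 ones → 1
Block 6 (0111100): 4 ones → 1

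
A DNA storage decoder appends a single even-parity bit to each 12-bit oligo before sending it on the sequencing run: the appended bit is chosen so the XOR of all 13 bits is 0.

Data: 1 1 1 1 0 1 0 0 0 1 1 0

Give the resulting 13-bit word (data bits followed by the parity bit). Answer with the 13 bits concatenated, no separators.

1111010001101

XOR of the 12 data bits: 1⊕1⊕1⊕1⊕0⊕1⊕0⊕0⊕0⊕1⊕1⊕0 = 1
Parity bit = 1 (so all 13 bits XOR to 0).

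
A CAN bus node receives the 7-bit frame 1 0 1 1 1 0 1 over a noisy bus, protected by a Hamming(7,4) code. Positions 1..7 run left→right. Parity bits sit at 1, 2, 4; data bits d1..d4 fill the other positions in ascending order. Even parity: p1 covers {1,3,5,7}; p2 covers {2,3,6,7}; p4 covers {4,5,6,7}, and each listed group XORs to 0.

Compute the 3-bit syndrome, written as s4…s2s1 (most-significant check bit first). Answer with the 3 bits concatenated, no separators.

s1 (pos 1,3,5,7): 1⊕1⊕1⊕1 = 0
s2 (pos 2,3,6,7): 0⊕1⊕0⊕1 = 0
s4 (pos 4,5,6,7): 1⊕1⊕0⊕1 = 1
Syndrome s4…s1 = 100 → error at position 4.

100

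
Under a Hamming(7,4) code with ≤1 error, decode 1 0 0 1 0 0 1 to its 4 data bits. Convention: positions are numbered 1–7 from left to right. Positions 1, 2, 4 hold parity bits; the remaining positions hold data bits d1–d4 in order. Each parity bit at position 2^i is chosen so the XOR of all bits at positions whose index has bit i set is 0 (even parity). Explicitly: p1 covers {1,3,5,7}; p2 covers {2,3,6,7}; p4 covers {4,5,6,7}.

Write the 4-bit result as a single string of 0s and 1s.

s1 (pos 1,3,5,7): 1⊕0⊕0⊕1 = 0
s2 (pos 2,3,6,7): 0⊕0⊕0⊕1 = 1
s4 (pos 4,5,6,7): 1⊕0⊕0⊕1 = 0
Syndrome s4…s1 = 010 → error at position 2.
Flip position 2: 1001001 → 1101001
Read data bits from positions 3,5,6,7: 0001

0001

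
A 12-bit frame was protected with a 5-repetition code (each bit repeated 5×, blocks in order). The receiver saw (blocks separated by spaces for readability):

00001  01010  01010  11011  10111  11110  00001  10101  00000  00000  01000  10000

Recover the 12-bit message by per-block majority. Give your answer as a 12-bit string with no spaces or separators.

000111010000

Block 1 (00001): 1 one → 0
Block 2 (01010): 2 ones → 0
Block 3 (01010): 2 ones → 0
Block 4 (11011): 4 ones → 1
Block 5 (10111): 4 ones → 1
Block 6 (11110): 4 ones → 1
Block 7 (00001): 1 one → 0
Block 8 (10101): 3 ones → 1
Block 9 (00000): 0 ones → 0
Block 10 (00000): 0 ones → 0
Block 11 (01000): 1 one → 0
Block 12 (10000): 1 one → 0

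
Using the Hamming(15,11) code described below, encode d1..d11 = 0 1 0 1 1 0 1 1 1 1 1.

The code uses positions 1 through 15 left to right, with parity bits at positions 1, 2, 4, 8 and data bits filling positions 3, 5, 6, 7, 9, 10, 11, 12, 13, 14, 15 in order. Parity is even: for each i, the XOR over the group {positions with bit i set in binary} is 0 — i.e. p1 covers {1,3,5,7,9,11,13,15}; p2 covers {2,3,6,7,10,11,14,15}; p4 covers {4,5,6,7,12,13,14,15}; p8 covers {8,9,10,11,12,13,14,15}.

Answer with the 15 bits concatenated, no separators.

000010101011111

Place data at non-parity positions: p1 p2 0 p4 1 0 1 p8 1 0 1 1 1 1 1
p1 (pos 1,3,5,7,9,11,13,15): XOR of data positions = 0⊕1⊕1⊕1⊕1⊕1⊕1 = 0
p2 (pos 2,3,6,7,10,11,14,15): XOR of data positions = 0⊕0⊕1⊕0⊕1⊕1⊕1 = 0
p4 (pos 4,5,6,7,12,13,14,15): XOR of data positions = 1⊕0⊕1⊕1⊕1⊕1⊕1 = 0
p8 (pos 8,9,10,11,12,13,14,15): XOR of data positions = 1⊕0⊕1⊕1⊕1⊕1⊕1 = 0
Codeword: 000010101011111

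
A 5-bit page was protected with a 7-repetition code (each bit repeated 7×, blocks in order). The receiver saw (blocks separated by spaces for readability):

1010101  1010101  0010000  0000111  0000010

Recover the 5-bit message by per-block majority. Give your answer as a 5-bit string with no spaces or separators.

Block 1 (1010101): 4 ones → 1
Block 2 (1010101): 4 ones → 1
Block 3 (0010000): 1 one → 0
Block 4 (0000111): 3 ones → 0
Block 5 (0000010): 1 one → 0

11000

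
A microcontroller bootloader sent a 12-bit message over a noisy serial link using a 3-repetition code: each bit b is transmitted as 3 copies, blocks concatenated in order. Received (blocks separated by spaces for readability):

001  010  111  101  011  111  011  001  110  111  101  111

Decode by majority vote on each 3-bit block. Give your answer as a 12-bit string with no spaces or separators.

001111101111

Block 1 (001): 1 one → 0
Block 2 (010): 1 one → 0
Block 3 (111): 3 ones → 1
Block 4 (101): 2 ones → 1
Block 5 (011): 2 ones → 1
Block 6 (111): 3 ones → 1
Block 7 (011): 2 ones → 1
Block 8 (001): 1 one → 0
Block 9 (110): 2 ones → 1
Block 10 (111): 3 ones → 1
Block 11 (101): 2 ones → 1
Block 12 (111): 3 ones → 1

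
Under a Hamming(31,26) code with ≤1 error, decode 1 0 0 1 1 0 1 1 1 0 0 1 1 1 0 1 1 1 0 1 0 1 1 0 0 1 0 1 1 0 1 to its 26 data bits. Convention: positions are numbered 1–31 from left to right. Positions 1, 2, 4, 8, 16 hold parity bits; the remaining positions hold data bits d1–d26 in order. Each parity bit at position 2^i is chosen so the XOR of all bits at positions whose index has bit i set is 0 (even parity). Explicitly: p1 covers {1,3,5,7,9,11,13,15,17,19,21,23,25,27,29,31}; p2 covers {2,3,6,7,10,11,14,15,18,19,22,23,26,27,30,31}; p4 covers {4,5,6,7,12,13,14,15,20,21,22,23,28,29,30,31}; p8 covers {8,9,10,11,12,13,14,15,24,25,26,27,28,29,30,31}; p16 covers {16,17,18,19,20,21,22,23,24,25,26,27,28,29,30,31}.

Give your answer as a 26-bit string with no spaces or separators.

s1 (pos 1,3,5,7,9,11,13,15,17,19,21,23,25,27,29,31): 1⊕0⊕1⊕1⊕1⊕0⊕1⊕0⊕1⊕0⊕0⊕1⊕0⊕0⊕1⊕1 = 1
s2 (pos 2,3,6,7,10,11,14,15,18,19,22,23,26,27,30,31): 0⊕0⊕0⊕1⊕0⊕0⊕1⊕0⊕1⊕0⊕1⊕1⊕1⊕0⊕0⊕1 = 1
s4 (pos 4,5,6,7,12,13,14,15,20,21,22,23,28,29,30,31): 1⊕1⊕0⊕1⊕1⊕1⊕1⊕0⊕1⊕0⊕1⊕1⊕1⊕1⊕0⊕1 = 0
s8 (pos 8,9,10,11,12,13,14,15,24,25,26,27,28,29,30,31): 1⊕1⊕0⊕0⊕1⊕1⊕1⊕0⊕0⊕0⊕1⊕0⊕1⊕1⊕0⊕1 = 1
s16 (pos 16,17,18,19,20,21,22,23,24,25,26,27,28,29,30,31): 1⊕1⊕1⊕0⊕1⊕0⊕1⊕1⊕0⊕0⊕1⊕0⊕1⊕1⊕0⊕1 = 0
Syndrome s16…s1 = 01011 → error at position 11.
Flip position 11: 1001101110011101110101100101101 → 1001101110111101110101100101101
Read data bits from positions 3,5,6,7,9,10,11,12,13,14,15,17,18,19,20,21,22,23,24,25,26,27,28,29,30,31: 01011011110110101100101101

01011011110110101100101101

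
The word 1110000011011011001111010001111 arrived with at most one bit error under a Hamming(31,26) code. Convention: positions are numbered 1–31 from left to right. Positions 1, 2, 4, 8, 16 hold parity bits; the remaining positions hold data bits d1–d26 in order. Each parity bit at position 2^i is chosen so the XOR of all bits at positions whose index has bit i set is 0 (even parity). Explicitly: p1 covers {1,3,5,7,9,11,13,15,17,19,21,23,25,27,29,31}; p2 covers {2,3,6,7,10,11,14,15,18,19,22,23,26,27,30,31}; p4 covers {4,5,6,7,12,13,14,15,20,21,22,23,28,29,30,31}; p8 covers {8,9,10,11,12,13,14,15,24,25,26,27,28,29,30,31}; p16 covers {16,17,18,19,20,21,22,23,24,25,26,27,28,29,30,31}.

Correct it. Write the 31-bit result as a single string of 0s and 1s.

0110000011011011001111010001111

s1 (pos 1,3,5,7,9,11,13,15,17,19,21,23,25,27,29,31): 1⊕1⊕0⊕0⊕1⊕0⊕1⊕1⊕0⊕1⊕1⊕0⊕0⊕0⊕1⊕1 = 1
s2 (pos 2,3,6,7,10,11,14,15,18,19,22,23,26,27,30,31): 1⊕1⊕0⊕0⊕1⊕0⊕0⊕1⊕0⊕1⊕1⊕0⊕0⊕0⊕1⊕1 = 0
s4 (pos 4,5,6,7,12,13,14,15,20,21,22,23,28,29,30,31): 0⊕0⊕0⊕0⊕1⊕1⊕0⊕1⊕1⊕1⊕1⊕0⊕1⊕1⊕1⊕1 = 0
s8 (pos 8,9,10,11,12,13,14,15,24,25,26,27,28,29,30,31): 0⊕1⊕1⊕0⊕1⊕1⊕0⊕1⊕1⊕0⊕0⊕0⊕1⊕1⊕1⊕1 = 0
s16 (pos 16,17,18,19,20,21,22,23,24,25,26,27,28,29,30,31): 1⊕0⊕0⊕1⊕1⊕1⊕1⊕0⊕1⊕0⊕0⊕0⊕1⊕1⊕1⊕1 = 0
Syndrome s16…s1 = 00001 → error at position 1.
Flip position 1: 1110000011011011001111010001111 → 0110000011011011001111010001111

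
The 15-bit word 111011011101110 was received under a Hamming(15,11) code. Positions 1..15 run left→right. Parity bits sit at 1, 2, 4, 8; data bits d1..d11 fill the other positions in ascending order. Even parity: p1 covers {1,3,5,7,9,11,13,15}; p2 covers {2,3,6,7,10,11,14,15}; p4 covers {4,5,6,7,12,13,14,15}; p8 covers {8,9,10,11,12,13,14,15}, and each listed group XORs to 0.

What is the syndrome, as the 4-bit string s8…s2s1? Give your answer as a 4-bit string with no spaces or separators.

0111

s1 (pos 1,3,5,7,9,11,13,15): 1⊕1⊕1⊕0⊕1⊕0⊕1⊕0 = 1
s2 (pos 2,3,6,7,10,11,14,15): 1⊕1⊕1⊕0⊕1⊕0⊕1⊕0 = 1
s4 (pos 4,5,6,7,12,13,14,15): 0⊕1⊕1⊕0⊕1⊕1⊕1⊕0 = 1
s8 (pos 8,9,10,11,12,13,14,15): 1⊕1⊕1⊕0⊕1⊕1⊕1⊕0 = 0
Syndrome s8…s1 = 0111 → error at position 7.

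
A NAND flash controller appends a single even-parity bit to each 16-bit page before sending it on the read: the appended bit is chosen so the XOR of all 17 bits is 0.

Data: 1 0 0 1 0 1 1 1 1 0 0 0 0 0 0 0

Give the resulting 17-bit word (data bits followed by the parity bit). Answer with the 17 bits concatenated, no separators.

XOR of the 16 data bits: 1⊕0⊕0⊕1⊕0⊕1⊕1⊕1⊕1⊕0⊕0⊕0⊕0⊕0⊕0⊕0 = 0
Parity bit = 0 (so all 17 bits XOR to 0).

10010111100000000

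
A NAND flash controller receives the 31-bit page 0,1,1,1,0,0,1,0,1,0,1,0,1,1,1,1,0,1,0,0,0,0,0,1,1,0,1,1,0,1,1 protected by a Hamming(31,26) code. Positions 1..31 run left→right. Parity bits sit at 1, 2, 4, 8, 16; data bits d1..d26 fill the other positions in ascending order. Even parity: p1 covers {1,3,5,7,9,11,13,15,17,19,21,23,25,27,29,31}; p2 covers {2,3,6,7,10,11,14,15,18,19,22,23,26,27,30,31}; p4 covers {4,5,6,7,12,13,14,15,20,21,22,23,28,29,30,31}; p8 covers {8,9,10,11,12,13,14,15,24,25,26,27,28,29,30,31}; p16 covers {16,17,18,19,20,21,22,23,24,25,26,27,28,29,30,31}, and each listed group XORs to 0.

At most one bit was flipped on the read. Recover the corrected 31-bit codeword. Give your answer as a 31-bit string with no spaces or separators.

0111001000101111010000011011011

s1 (pos 1,3,5,7,9,11,13,15,17,19,21,23,25,27,29,31): 0⊕1⊕0⊕1⊕1⊕1⊕1⊕1⊕0⊕0⊕0⊕0⊕1⊕1⊕0⊕1 = 1
s2 (pos 2,3,6,7,10,11,14,15,18,19,22,23,26,27,30,31): 1⊕1⊕0⊕1⊕0⊕1⊕1⊕1⊕1⊕0⊕0⊕0⊕0⊕1⊕1⊕1 = 0
s4 (pos 4,5,6,7,12,13,14,15,20,21,22,23,28,29,30,31): 1⊕0⊕0⊕1⊕0⊕1⊕1⊕1⊕0⊕0⊕0⊕0⊕1⊕0⊕1⊕1 = 0
s8 (pos 8,9,10,11,12,13,14,15,24,25,26,27,28,29,30,31): 0⊕1⊕0⊕1⊕0⊕1⊕1⊕1⊕1⊕1⊕0⊕1⊕1⊕0⊕1⊕1 = 1
s16 (pos 16,17,18,19,20,21,22,23,24,25,26,27,28,29,30,31): 1⊕0⊕1⊕0⊕0⊕0⊕0⊕0⊕1⊕1⊕0⊕1⊕1⊕0⊕1⊕1 = 0
Syndrome s16…s1 = 01001 → error at position 9.
Flip position 9: 0111001010101111010000011011011 → 0111001000101111010000011011011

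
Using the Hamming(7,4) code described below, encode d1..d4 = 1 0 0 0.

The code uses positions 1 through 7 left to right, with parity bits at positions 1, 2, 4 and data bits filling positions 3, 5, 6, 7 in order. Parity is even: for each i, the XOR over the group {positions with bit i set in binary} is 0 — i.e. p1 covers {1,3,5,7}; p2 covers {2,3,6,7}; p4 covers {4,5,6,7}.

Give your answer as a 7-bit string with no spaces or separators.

Place data at non-parity positions: p1 p2 1 p4 0 0 0
p1 (pos 1,3,5,7): XOR of data positions = 1⊕0⊕0 = 1
p2 (pos 2,3,6,7): XOR of data positions = 1⊕0⊕0 = 1
p4 (pos 4,5,6,7): XOR of data positions = 0⊕0⊕0 = 0
Codeword: 1110000

1110000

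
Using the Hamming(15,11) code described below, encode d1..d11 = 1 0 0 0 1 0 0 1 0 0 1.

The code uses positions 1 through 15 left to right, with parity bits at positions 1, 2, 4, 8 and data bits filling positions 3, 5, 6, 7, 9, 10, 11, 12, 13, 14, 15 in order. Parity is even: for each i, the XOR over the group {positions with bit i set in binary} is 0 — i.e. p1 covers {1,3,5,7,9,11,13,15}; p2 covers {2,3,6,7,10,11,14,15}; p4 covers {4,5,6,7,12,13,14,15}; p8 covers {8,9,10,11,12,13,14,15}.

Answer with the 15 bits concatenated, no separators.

Place data at non-parity positions: p1 p2 1 p4 0 0 0 p8 1 0 0 1 0 0 1
p1 (pos 1,3,5,7,9,11,13,15): XOR of data positions = 1⊕0⊕0⊕1⊕0⊕0⊕1 = 1
p2 (pos 2,3,6,7,10,11,14,15): XOR of data positions = 1⊕0⊕0⊕0⊕0⊕0⊕1 = 0
p4 (pos 4,5,6,7,12,13,14,15): XOR of data positions = 0⊕0⊕0⊕1⊕0⊕0⊕1 = 0
p8 (pos 8,9,10,11,12,13,14,15): XOR of data positions = 1⊕0⊕0⊕1⊕0⊕0⊕1 = 1
Codeword: 101000011001001

101000011001001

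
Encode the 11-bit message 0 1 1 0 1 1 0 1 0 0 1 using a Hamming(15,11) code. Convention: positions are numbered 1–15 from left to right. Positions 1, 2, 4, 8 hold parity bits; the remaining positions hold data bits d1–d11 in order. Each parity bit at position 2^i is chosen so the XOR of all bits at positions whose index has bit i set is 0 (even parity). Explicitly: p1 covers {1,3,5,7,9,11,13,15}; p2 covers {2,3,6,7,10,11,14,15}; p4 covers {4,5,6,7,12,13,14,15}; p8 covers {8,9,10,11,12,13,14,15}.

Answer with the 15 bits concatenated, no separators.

110011001101001

Place data at non-parity positions: p1 p2 0 p4 1 1 0 p8 1 1 0 1 0 0 1
p1 (pos 1,3,5,7,9,11,13,15): XOR of data positions = 0⊕1⊕0⊕1⊕0⊕0⊕1 = 1
p2 (pos 2,3,6,7,10,11,14,15): XOR of data positions = 0⊕1⊕0⊕1⊕0⊕0⊕1 = 1
p4 (pos 4,5,6,7,12,13,14,15): XOR of data positions = 1⊕1⊕0⊕1⊕0⊕0⊕1 = 0
p8 (pos 8,9,10,11,12,13,14,15): XOR of data positions = 1⊕1⊕0⊕1⊕0⊕0⊕1 = 0
Codeword: 110011001101001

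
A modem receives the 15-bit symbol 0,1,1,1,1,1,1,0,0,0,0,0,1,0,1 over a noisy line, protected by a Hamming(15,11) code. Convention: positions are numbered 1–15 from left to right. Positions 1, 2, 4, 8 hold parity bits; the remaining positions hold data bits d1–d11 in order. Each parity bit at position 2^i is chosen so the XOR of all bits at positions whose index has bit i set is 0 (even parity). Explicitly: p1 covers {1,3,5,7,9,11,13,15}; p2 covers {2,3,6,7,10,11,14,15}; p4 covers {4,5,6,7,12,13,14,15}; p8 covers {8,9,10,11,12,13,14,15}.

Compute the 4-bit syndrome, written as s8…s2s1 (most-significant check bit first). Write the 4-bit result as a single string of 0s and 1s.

0011

s1 (pos 1,3,5,7,9,11,13,15): 0⊕1⊕1⊕1⊕0⊕0⊕1⊕1 = 1
s2 (pos 2,3,6,7,10,11,14,15): 1⊕1⊕1⊕1⊕0⊕0⊕0⊕1 = 1
s4 (pos 4,5,6,7,12,13,14,15): 1⊕1⊕1⊕1⊕0⊕1⊕0⊕1 = 0
s8 (pos 8,9,10,11,12,13,14,15): 0⊕0⊕0⊕0⊕0⊕1⊕0⊕1 = 0
Syndrome s8…s1 = 0011 → error at position 3.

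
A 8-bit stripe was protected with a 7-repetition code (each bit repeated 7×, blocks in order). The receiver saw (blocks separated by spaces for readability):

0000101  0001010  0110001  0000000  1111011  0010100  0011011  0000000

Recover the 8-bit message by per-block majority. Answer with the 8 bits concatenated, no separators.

00001010

Block 1 (0000101): 2 ones → 0
Block 2 (0001010): 2 ones → 0
Block 3 (0110001): 3 ones → 0
Block 4 (0000000): 0 ones → 0
Block 5 (1111011): 6 ones → 1
Block 6 (0010100): 2 ones → 0
Block 7 (0011011): 4 ones → 1
Block 8 (0000000): 0 ones → 0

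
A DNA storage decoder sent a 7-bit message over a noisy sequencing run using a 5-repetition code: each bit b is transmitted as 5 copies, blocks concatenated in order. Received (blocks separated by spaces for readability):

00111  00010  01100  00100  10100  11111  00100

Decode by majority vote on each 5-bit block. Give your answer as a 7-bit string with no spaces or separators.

1000010

Block 1 (00111): 3 ones → 1
Block 2 (00010): 1 one → 0
Block 3 (01100): 2 ones → 0
Block 4 (00100): 1 one → 0
Block 5 (10100): 2 ones → 0
Block 6 (11111): 5 ones → 1
Block 7 (00100): 1 one → 0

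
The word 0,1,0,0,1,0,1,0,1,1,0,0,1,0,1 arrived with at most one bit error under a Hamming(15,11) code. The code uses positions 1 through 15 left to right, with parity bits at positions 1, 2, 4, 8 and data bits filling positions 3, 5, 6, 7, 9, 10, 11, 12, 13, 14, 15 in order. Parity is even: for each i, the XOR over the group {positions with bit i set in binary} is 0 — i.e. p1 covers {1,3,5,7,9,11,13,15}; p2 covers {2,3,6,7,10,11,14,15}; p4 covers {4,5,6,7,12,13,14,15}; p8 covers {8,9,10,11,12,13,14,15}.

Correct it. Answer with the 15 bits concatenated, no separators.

s1 (pos 1,3,5,7,9,11,13,15): 0⊕0⊕1⊕1⊕1⊕0⊕1⊕1 = 1
s2 (pos 2,3,6,7,10,11,14,15): 1⊕0⊕0⊕1⊕1⊕0⊕0⊕1 = 0
s4 (pos 4,5,6,7,12,13,14,15): 0⊕1⊕0⊕1⊕0⊕1⊕0⊕1 = 0
s8 (pos 8,9,10,11,12,13,14,15): 0⊕1⊕1⊕0⊕0⊕1⊕0⊕1 = 0
Syndrome s8…s1 = 0001 → error at position 1.
Flip position 1: 010010101100101 → 110010101100101

110010101100101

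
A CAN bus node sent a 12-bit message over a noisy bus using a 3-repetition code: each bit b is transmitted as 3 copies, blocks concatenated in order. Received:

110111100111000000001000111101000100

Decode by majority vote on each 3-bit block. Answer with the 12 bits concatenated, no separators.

110100001100

Block 1 (110): 2 ones → 1
Block 2 (111): 3 ones → 1
Block 3 (100): 1 one → 0
Block 4 (111): 3 ones → 1
Block 5 (000): 0 ones → 0
Block 6 (000): 0 ones → 0
Block 7 (001): 1 one → 0
Block 8 (000): 0 ones → 0
Block 9 (111): 3 ones → 1
Block 10 (101): 2 ones → 1
Block 11 (000): 0 ones → 0
Block 12 (100): 1 one → 0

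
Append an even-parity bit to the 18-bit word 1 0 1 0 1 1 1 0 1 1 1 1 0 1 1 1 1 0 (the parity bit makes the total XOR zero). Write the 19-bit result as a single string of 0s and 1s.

1010111011110111101

XOR of the 18 data bits: 1⊕0⊕1⊕0⊕1⊕1⊕1⊕0⊕1⊕1⊕1⊕1⊕0⊕1⊕1⊕1⊕1⊕0 = 1
Parity bit = 1 (so all 19 bits XOR to 0).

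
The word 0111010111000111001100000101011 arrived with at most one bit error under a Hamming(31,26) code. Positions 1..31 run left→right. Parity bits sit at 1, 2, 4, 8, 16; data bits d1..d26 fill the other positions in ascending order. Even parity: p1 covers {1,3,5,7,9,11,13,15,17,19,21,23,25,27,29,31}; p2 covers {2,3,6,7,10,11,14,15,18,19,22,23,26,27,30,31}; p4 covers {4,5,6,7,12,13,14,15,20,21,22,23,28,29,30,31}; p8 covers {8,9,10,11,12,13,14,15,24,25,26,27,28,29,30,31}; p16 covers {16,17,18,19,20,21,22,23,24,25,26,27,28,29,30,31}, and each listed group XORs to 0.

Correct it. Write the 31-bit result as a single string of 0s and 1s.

s1 (pos 1,3,5,7,9,11,13,15,17,19,21,23,25,27,29,31): 0⊕1⊕0⊕0⊕1⊕0⊕0⊕1⊕0⊕1⊕0⊕0⊕0⊕0⊕0⊕1 = 1
s2 (pos 2,3,6,7,10,11,14,15,18,19,22,23,26,27,30,31): 1⊕1⊕1⊕0⊕1⊕0⊕1⊕1⊕0⊕1⊕0⊕0⊕1⊕0⊕1⊕1 = 0
s4 (pos 4,5,6,7,12,13,14,15,20,21,22,23,28,29,30,31): 1⊕0⊕1⊕0⊕0⊕0⊕1⊕1⊕1⊕0⊕0⊕0⊕1⊕0⊕1⊕1 = 0
s8 (pos 8,9,10,11,12,13,14,15,24,25,26,27,28,29,30,31): 1⊕1⊕1⊕0⊕0⊕0⊕1⊕1⊕0⊕0⊕1⊕0⊕1⊕0⊕1⊕1 = 1
s16 (pos 16,17,18,19,20,21,22,23,24,25,26,27,28,29,30,31): 1⊕0⊕0⊕1⊕1⊕0⊕0⊕0⊕0⊕0⊕1⊕0⊕1⊕0⊕1⊕1 = 1
Syndrome s16…s1 = 11001 → error at position 25.
Flip position 25: 0111010111000111001100000101011 → 0111010111000111001100001101011

0111010111000111001100001101011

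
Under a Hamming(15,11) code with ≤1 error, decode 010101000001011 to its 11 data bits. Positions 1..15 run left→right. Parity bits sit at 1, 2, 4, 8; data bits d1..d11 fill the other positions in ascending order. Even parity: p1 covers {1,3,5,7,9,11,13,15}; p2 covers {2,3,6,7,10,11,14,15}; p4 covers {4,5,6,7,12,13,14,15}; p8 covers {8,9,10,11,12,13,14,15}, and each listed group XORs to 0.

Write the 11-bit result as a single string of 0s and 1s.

00100001111

s1 (pos 1,3,5,7,9,11,13,15): 0⊕0⊕0⊕0⊕0⊕0⊕0⊕1 = 1
s2 (pos 2,3,6,7,10,11,14,15): 1⊕0⊕1⊕0⊕0⊕0⊕1⊕1 = 0
s4 (pos 4,5,6,7,12,13,14,15): 1⊕0⊕1⊕0⊕1⊕0⊕1⊕1 = 1
s8 (pos 8,9,10,11,12,13,14,15): 0⊕0⊕0⊕0⊕1⊕0⊕1⊕1 = 1
Syndrome s8…s1 = 1101 → error at position 13.
Flip position 13: 010101000001011 → 010101000001111
Read data bits from positions 3,5,6,7,9,10,11,12,13,14,15: 00100001111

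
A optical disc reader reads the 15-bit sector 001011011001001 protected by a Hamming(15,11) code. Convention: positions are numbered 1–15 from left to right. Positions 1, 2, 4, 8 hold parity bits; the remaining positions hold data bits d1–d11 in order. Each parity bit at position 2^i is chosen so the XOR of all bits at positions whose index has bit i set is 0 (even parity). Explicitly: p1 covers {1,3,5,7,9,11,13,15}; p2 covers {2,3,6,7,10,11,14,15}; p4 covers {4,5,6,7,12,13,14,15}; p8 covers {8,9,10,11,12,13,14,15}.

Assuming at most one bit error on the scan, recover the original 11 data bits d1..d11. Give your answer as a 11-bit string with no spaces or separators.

s1 (pos 1,3,5,7,9,11,13,15): 0⊕1⊕1⊕0⊕1⊕0⊕0⊕1 = 0
s2 (pos 2,3,6,7,10,11,14,15): 0⊕1⊕1⊕0⊕0⊕0⊕0⊕1 = 1
s4 (pos 4,5,6,7,12,13,14,15): 0⊕1⊕1⊕0⊕1⊕0⊕0⊕1 = 0
s8 (pos 8,9,10,11,12,13,14,15): 1⊕1⊕0⊕0⊕1⊕0⊕0⊕1 = 0
Syndrome s8…s1 = 0010 → error at position 2.
Flip position 2: 001011011001001 → 011011011001001
Read data bits from positions 3,5,6,7,9,10,11,12,13,14,15: 11101001001

11101001001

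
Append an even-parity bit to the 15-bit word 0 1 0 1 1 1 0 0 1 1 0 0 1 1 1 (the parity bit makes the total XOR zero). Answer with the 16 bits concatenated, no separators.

XOR of the 15 data bits: 0⊕1⊕0⊕1⊕1⊕1⊕0⊕0⊕1⊕1⊕0⊕0⊕1⊕1⊕1 = 1
Parity bit = 1 (so all 16 bits XOR to 0).

0101110011001111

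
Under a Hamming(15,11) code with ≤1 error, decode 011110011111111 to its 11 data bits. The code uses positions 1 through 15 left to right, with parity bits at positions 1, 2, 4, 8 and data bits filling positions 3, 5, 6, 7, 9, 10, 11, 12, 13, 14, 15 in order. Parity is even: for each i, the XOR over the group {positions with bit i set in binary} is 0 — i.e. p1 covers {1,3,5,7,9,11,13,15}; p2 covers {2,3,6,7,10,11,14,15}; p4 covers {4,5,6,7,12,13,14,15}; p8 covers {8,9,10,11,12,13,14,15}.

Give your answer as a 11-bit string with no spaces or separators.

s1 (pos 1,3,5,7,9,11,13,15): 0⊕1⊕1⊕0⊕1⊕1⊕1⊕1 = 0
s2 (pos 2,3,6,7,10,11,14,15): 1⊕1⊕0⊕0⊕1⊕1⊕1⊕1 = 0
s4 (pos 4,5,6,7,12,13,14,15): 1⊕1⊕0⊕0⊕1⊕1⊕1⊕1 = 0
s8 (pos 8,9,10,11,12,13,14,15): 1⊕1⊕1⊕1⊕1⊕1⊕1⊕1 = 0
Syndrome s8…s1 = 0000 → no error.
Read data bits from positions 3,5,6,7,9,10,11,12,13,14,15: 11001111111

11001111111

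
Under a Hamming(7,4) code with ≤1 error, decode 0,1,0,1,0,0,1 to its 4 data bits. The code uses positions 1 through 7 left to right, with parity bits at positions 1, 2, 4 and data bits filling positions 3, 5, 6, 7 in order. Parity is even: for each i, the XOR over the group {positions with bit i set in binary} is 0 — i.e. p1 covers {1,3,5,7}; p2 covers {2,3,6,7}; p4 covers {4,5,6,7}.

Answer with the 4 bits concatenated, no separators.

0001

s1 (pos 1,3,5,7): 0⊕0⊕0⊕1 = 1
s2 (pos 2,3,6,7): 1⊕0⊕0⊕1 = 0
s4 (pos 4,5,6,7): 1⊕0⊕0⊕1 = 0
Syndrome s4…s1 = 001 → error at position 1.
Flip position 1: 0101001 → 1101001
Read data bits from positions 3,5,6,7: 0001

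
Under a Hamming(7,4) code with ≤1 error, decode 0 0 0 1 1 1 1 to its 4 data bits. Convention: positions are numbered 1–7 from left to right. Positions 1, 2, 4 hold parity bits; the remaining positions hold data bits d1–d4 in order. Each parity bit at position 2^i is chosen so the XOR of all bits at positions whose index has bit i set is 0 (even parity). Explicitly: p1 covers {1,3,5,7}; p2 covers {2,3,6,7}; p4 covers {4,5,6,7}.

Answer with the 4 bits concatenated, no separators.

s1 (pos 1,3,5,7): 0⊕0⊕1⊕1 = 0
s2 (pos 2,3,6,7): 0⊕0⊕1⊕1 = 0
s4 (pos 4,5,6,7): 1⊕1⊕1⊕1 = 0
Syndrome s4…s1 = 000 → no error.
Read data bits from positions 3,5,6,7: 0111

0111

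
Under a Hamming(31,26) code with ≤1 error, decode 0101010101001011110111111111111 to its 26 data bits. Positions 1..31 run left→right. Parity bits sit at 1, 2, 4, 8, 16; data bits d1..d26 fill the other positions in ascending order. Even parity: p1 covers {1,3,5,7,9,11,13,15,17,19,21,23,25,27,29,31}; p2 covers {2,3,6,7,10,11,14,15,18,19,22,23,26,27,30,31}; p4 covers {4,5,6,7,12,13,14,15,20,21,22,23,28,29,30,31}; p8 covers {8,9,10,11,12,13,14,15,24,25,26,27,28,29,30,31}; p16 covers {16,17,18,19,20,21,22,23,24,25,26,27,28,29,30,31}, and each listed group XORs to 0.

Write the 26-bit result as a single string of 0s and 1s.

s1 (pos 1,3,5,7,9,11,13,15,17,19,21,23,25,27,29,31): 0⊕0⊕0⊕0⊕0⊕0⊕1⊕1⊕1⊕0⊕1⊕1⊕1⊕1⊕1⊕1 = 1
s2 (pos 2,3,6,7,10,11,14,15,18,19,22,23,26,27,30,31): 1⊕0⊕1⊕0⊕1⊕0⊕0⊕1⊕1⊕0⊕1⊕1⊕1⊕1⊕1⊕1 = 1
s4 (pos 4,5,6,7,12,13,14,15,20,21,22,23,28,29,30,31): 1⊕0⊕1⊕0⊕0⊕1⊕0⊕1⊕1⊕1⊕1⊕1⊕1⊕1⊕1⊕1 = 0
s8 (pos 8,9,10,11,12,13,14,15,24,25,26,27,28,29,30,31): 1⊕0⊕1⊕0⊕0⊕1⊕0⊕1⊕1⊕1⊕1⊕1⊕1⊕1⊕1⊕1 = 0
s16 (pos 16,17,18,19,20,21,22,23,24,25,26,27,28,29,30,31): 1⊕1⊕1⊕0⊕1⊕1⊕1⊕1⊕1⊕1⊕1⊕1⊕1⊕1⊕1⊕1 = 1
Syndrome s16…s1 = 10011 → error at position 19.
Flip position 19: 0101010101001011110111111111111 → 0101010101001011111111111111111
Read data bits from positions 3,5,6,7,9,10,11,12,13,14,15,17,18,19,20,21,22,23,24,25,26,27,28,29,30,31: 00100100101111111111111111

00100100101111111111111111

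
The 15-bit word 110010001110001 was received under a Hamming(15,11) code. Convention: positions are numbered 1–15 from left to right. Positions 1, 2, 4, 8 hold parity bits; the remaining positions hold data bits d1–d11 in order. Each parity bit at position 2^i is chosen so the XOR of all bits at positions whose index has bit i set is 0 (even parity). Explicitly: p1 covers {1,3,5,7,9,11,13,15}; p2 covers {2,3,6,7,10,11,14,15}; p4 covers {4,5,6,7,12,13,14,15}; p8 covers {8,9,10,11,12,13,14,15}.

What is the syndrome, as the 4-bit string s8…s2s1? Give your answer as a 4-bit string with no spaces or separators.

s1 (pos 1,3,5,7,9,11,13,15): 1⊕0⊕1⊕0⊕1⊕1⊕0⊕1 = 1
s2 (pos 2,3,6,7,10,11,14,15): 1⊕0⊕0⊕0⊕1⊕1⊕0⊕1 = 0
s4 (pos 4,5,6,7,12,13,14,15): 0⊕1⊕0⊕0⊕0⊕0⊕0⊕1 = 0
s8 (pos 8,9,10,11,12,13,14,15): 0⊕1⊕1⊕1⊕0⊕0⊕0⊕1 = 0
Syndrome s8…s1 = 0001 → error at position 1.

0001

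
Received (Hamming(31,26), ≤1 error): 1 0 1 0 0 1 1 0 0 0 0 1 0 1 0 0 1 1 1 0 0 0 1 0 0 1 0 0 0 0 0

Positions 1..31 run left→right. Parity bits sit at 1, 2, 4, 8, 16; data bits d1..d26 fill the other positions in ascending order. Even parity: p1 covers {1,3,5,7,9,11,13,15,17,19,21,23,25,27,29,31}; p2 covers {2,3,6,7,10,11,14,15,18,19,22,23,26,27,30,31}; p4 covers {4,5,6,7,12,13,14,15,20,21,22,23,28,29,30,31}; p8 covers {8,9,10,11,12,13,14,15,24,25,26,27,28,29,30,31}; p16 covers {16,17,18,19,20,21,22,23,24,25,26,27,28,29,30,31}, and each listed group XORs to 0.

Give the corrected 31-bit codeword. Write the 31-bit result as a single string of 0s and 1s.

1010011000010100111000100101000

s1 (pos 1,3,5,7,9,11,13,15,17,19,21,23,25,27,29,31): 1⊕1⊕0⊕1⊕0⊕0⊕0⊕0⊕1⊕1⊕0⊕1⊕0⊕0⊕0⊕0 = 0
s2 (pos 2,3,6,7,10,11,14,15,18,19,22,23,26,27,30,31): 0⊕1⊕1⊕1⊕0⊕0⊕1⊕0⊕1⊕1⊕0⊕1⊕1⊕0⊕0⊕0 = 0
s4 (pos 4,5,6,7,12,13,14,15,20,21,22,23,28,29,30,31): 0⊕0⊕1⊕1⊕1⊕0⊕1⊕0⊕0⊕0⊕0⊕1⊕0⊕0⊕0⊕0 = 1
s8 (pos 8,9,10,11,12,13,14,15,24,25,26,27,28,29,30,31): 0⊕0⊕0⊕0⊕1⊕0⊕1⊕0⊕0⊕0⊕1⊕0⊕0⊕0⊕0⊕0 = 1
s16 (pos 16,17,18,19,20,21,22,23,24,25,26,27,28,29,30,31): 0⊕1⊕1⊕1⊕0⊕0⊕0⊕1⊕0⊕0⊕1⊕0⊕0⊕0⊕0⊕0 = 1
Syndrome s16…s1 = 11100 → error at position 28.
Flip position 28: 1010011000010100111000100100000 → 1010011000010100111000100101000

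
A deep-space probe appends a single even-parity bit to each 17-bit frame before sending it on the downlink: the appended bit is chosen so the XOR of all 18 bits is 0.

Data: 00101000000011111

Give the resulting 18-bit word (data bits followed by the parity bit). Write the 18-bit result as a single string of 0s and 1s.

001010000000111111

XOR of the 17 data bits: 0⊕0⊕1⊕0⊕1⊕0⊕0⊕0⊕0⊕0⊕0⊕0⊕1⊕1⊕1⊕1⊕1 = 1
Parity bit = 1 (so all 18 bits XOR to 0).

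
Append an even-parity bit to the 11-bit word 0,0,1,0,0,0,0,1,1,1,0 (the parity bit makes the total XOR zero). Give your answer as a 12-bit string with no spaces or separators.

001000011100

XOR of the 11 data bits: 0⊕0⊕1⊕0⊕0⊕0⊕0⊕1⊕1⊕1⊕0 = 0
Parity bit = 0 (so all 12 bits XOR to 0).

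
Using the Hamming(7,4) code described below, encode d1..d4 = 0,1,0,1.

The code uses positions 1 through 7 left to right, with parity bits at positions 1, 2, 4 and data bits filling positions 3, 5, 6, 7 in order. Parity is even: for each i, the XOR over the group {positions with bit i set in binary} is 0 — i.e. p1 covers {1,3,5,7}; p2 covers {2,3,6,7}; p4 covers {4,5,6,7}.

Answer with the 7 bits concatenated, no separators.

Place data at non-parity positions: p1 p2 0 p4 1 0 1
p1 (pos 1,3,5,7): XOR of data positions = 0⊕1⊕1 = 0
p2 (pos 2,3,6,7): XOR of data positions = 0⊕0⊕1 = 1
p4 (pos 4,5,6,7): XOR of data positions = 1⊕0⊕1 = 0
Codeword: 0100101

0100101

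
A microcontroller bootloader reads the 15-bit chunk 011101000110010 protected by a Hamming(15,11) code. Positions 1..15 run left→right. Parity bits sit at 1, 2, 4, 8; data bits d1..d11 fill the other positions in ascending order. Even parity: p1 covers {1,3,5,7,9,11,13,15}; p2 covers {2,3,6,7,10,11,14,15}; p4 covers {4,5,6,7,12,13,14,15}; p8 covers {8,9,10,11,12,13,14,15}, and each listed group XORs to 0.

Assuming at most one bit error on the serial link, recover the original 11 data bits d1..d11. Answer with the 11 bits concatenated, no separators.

10100111010

s1 (pos 1,3,5,7,9,11,13,15): 0⊕1⊕0⊕0⊕0⊕1⊕0⊕0 = 0
s2 (pos 2,3,6,7,10,11,14,15): 1⊕1⊕1⊕0⊕1⊕1⊕1⊕0 = 0
s4 (pos 4,5,6,7,12,13,14,15): 1⊕0⊕1⊕0⊕0⊕0⊕1⊕0 = 1
s8 (pos 8,9,10,11,12,13,14,15): 0⊕0⊕1⊕1⊕0⊕0⊕1⊕0 = 1
Syndrome s8…s1 = 1100 → error at position 12.
Flip position 12: 011101000110010 → 011101000111010
Read data bits from positions 3,5,6,7,9,10,11,12,13,14,15: 10100111010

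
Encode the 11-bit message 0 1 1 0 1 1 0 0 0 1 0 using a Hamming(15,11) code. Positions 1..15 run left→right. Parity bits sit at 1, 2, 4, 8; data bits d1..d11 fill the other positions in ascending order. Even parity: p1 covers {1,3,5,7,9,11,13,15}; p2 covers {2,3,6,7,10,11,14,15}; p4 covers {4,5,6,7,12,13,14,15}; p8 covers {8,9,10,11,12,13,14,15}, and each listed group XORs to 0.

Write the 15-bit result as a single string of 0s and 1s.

Place data at non-parity positions: p1 p2 0 p4 1 1 0 p8 1 1 0 0 0 1 0
p1 (pos 1,3,5,7,9,11,13,15): XOR of data positions = 0⊕1⊕0⊕1⊕0⊕0⊕0 = 0
p2 (pos 2,3,6,7,10,11,14,15): XOR of data positions = 0⊕1⊕0⊕1⊕0⊕1⊕0 = 1
p4 (pos 4,5,6,7,12,13,14,15): XOR of data positions = 1⊕1⊕0⊕0⊕0⊕1⊕0 = 1
p8 (pos 8,9,10,11,12,13,14,15): XOR of data positions = 1⊕1⊕0⊕0⊕0⊕1⊕0 = 1
Codeword: 010111011100010

010111011100010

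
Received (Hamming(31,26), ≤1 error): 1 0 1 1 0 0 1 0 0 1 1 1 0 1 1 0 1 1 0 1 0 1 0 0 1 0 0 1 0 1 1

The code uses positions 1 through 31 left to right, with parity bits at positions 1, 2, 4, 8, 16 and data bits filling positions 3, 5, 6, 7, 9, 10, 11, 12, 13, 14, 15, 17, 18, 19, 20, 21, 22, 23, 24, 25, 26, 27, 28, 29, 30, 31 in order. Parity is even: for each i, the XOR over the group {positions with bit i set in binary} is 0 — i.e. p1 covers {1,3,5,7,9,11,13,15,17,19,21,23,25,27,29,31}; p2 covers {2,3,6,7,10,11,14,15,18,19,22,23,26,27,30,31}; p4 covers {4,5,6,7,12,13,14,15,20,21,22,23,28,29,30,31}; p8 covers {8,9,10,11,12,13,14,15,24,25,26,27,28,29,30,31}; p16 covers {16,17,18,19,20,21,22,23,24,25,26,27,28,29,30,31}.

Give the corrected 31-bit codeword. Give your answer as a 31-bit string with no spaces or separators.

s1 (pos 1,3,5,7,9,11,13,15,17,19,21,23,25,27,29,31): 1⊕1⊕0⊕1⊕0⊕1⊕0⊕1⊕1⊕0⊕0⊕0⊕1⊕0⊕0⊕1 = 0
s2 (pos 2,3,6,7,10,11,14,15,18,19,22,23,26,27,30,31): 0⊕1⊕0⊕1⊕1⊕1⊕1⊕1⊕1⊕0⊕1⊕0⊕0⊕0⊕1⊕1 = 0
s4 (pos 4,5,6,7,12,13,14,15,20,21,22,23,28,29,30,31): 1⊕0⊕0⊕1⊕1⊕0⊕1⊕1⊕1⊕0⊕1⊕0⊕1⊕0⊕1⊕1 = 0
s8 (pos 8,9,10,11,12,13,14,15,24,25,26,27,28,29,30,31): 0⊕0⊕1⊕1⊕1⊕0⊕1⊕1⊕0⊕1⊕0⊕0⊕1⊕0⊕1⊕1 = 1
s16 (pos 16,17,18,19,20,21,22,23,24,25,26,27,28,29,30,31): 0⊕1⊕1⊕0⊕1⊕0⊕1⊕0⊕0⊕1⊕0⊕0⊕1⊕0⊕1⊕1 = 0
Syndrome s16…s1 = 01000 → error at position 8.
Flip position 8: 1011001001110110110101001001011 → 1011001101110110110101001001011

1011001101110110110101001001011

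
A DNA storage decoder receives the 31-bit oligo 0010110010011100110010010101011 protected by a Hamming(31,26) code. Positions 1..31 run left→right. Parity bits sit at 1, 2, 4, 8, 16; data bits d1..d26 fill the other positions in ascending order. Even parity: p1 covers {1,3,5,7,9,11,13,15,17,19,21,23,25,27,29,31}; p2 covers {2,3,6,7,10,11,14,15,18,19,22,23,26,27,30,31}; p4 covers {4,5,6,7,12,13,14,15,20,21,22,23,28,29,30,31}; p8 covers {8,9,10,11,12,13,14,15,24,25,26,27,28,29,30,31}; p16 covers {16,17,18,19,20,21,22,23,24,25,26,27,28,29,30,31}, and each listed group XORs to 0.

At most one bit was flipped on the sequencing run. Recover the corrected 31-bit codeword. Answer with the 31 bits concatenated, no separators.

0010110010011110110010010101011

s1 (pos 1,3,5,7,9,11,13,15,17,19,21,23,25,27,29,31): 0⊕1⊕1⊕0⊕1⊕0⊕1⊕0⊕1⊕0⊕1⊕0⊕0⊕0⊕0⊕1 = 1
s2 (pos 2,3,6,7,10,11,14,15,18,19,22,23,26,27,30,31): 0⊕1⊕1⊕0⊕0⊕0⊕1⊕0⊕1⊕0⊕0⊕0⊕1⊕0⊕1⊕1 = 1
s4 (pos 4,5,6,7,12,13,14,15,20,21,22,23,28,29,30,31): 0⊕1⊕1⊕0⊕1⊕1⊕1⊕0⊕0⊕1⊕0⊕0⊕1⊕0⊕1⊕1 = 1
s8 (pos 8,9,10,11,12,13,14,15,24,25,26,27,28,29,30,31): 0⊕1⊕0⊕0⊕1⊕1⊕1⊕0⊕1⊕0⊕1⊕0⊕1⊕0⊕1⊕1 = 1
s16 (pos 16,17,18,19,20,21,22,23,24,25,26,27,28,29,30,31): 0⊕1⊕1⊕0⊕0⊕1⊕0⊕0⊕1⊕0⊕1⊕0⊕1⊕0⊕1⊕1 = 0
Syndrome s16…s1 = 01111 → error at position 15.
Flip position 15: 0010110010011100110010010101011 → 0010110010011110110010010101011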